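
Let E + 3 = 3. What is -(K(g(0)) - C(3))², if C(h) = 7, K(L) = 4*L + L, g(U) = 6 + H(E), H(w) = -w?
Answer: -529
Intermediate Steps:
E = 0 (E = -3 + 3 = 0)
g(U) = 6 (g(U) = 6 - 1*0 = 6 + 0 = 6)
K(L) = 5*L
-(K(g(0)) - C(3))² = -(5*6 - 1*7)² = -(30 - 7)² = -1*23² = -1*529 = -529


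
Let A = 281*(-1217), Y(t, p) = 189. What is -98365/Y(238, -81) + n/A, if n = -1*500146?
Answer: -33544040011/64633653 ≈ -518.99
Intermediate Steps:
n = -500146
A = -341977
-98365/Y(238, -81) + n/A = -98365/189 - 500146/(-341977) = -98365*1/189 - 500146*(-1/341977) = -98365/189 + 500146/341977 = -33544040011/64633653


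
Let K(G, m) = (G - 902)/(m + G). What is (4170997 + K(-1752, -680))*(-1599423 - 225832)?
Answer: -9257572307263145/1216 ≈ -7.6131e+12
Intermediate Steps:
K(G, m) = (-902 + G)/(G + m)
(4170997 + K(-1752, -680))*(-1599423 - 225832) = (4170997 + (-902 - 1752)/(-1752 - 680))*(-1599423 - 225832) = (4170997 - 2654/(-2432))*(-1825255) = (4170997 - 1/2432*(-2654))*(-1825255) = (4170997 + 1327/1216)*(-1825255) = (5071933679/1216)*(-1825255) = -9257572307263145/1216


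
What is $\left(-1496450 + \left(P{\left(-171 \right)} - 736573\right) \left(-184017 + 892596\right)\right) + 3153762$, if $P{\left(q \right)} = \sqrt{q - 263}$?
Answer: $-521918502455 + 708579 i \sqrt{434} \approx -5.2192 \cdot 10^{11} + 1.4762 \cdot 10^{7} i$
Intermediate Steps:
$P{\left(q \right)} = \sqrt{-263 + q}$
$\left(-1496450 + \left(P{\left(-171 \right)} - 736573\right) \left(-184017 + 892596\right)\right) + 3153762 = \left(-1496450 + \left(\sqrt{-263 - 171} - 736573\right) \left(-184017 + 892596\right)\right) + 3153762 = \left(-1496450 + \left(\sqrt{-434} - 736573\right) 708579\right) + 3153762 = \left(-1496450 + \left(i \sqrt{434} - 736573\right) 708579\right) + 3153762 = \left(-1496450 + \left(-736573 + i \sqrt{434}\right) 708579\right) + 3153762 = \left(-1496450 - \left(521920159767 - 708579 i \sqrt{434}\right)\right) + 3153762 = \left(-521921656217 + 708579 i \sqrt{434}\right) + 3153762 = -521918502455 + 708579 i \sqrt{434}$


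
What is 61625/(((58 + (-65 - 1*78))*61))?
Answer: -725/61 ≈ -11.885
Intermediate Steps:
61625/(((58 + (-65 - 1*78))*61)) = 61625/(((58 + (-65 - 78))*61)) = 61625/(((58 - 143)*61)) = 61625/((-85*61)) = 61625/(-5185) = 61625*(-1/5185) = -725/61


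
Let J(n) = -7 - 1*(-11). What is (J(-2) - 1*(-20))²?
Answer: 576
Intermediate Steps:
J(n) = 4 (J(n) = -7 + 11 = 4)
(J(-2) - 1*(-20))² = (4 - 1*(-20))² = (4 + 20)² = 24² = 576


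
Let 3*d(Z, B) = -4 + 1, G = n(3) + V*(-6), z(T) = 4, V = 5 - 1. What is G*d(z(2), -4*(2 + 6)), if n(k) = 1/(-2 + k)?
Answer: 23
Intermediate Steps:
V = 4
G = -23 (G = 1/(-2 + 3) + 4*(-6) = 1/1 - 24 = 1 - 24 = -23)
d(Z, B) = -1 (d(Z, B) = (-4 + 1)/3 = (⅓)*(-3) = -1)
G*d(z(2), -4*(2 + 6)) = -23*(-1) = 23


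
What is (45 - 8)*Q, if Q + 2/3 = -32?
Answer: -3626/3 ≈ -1208.7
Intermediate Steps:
Q = -98/3 (Q = -⅔ - 32 = -98/3 ≈ -32.667)
(45 - 8)*Q = (45 - 8)*(-98/3) = 37*(-98/3) = -3626/3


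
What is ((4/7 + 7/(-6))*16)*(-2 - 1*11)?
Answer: 2600/21 ≈ 123.81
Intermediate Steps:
((4/7 + 7/(-6))*16)*(-2 - 1*11) = ((4*(1/7) + 7*(-1/6))*16)*(-2 - 11) = ((4/7 - 7/6)*16)*(-13) = -25/42*16*(-13) = -200/21*(-13) = 2600/21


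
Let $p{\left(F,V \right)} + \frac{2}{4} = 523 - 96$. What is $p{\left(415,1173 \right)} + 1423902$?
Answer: $\frac{2848657}{2} \approx 1.4243 \cdot 10^{6}$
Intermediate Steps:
$p{\left(F,V \right)} = \frac{853}{2}$ ($p{\left(F,V \right)} = - \frac{1}{2} + \left(523 - 96\right) = - \frac{1}{2} + 427 = \frac{853}{2}$)
$p{\left(415,1173 \right)} + 1423902 = \frac{853}{2} + 1423902 = \frac{2848657}{2}$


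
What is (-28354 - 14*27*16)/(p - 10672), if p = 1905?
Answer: 34402/8767 ≈ 3.9240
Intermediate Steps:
(-28354 - 14*27*16)/(p - 10672) = (-28354 - 14*27*16)/(1905 - 10672) = (-28354 - 378*16)/(-8767) = (-28354 - 6048)*(-1/8767) = -34402*(-1/8767) = 34402/8767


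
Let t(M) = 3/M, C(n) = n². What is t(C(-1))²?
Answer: 9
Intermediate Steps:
t(C(-1))² = (3/((-1)²))² = (3/1)² = (3*1)² = 3² = 9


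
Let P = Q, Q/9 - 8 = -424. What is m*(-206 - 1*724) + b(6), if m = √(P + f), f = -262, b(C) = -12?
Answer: -12 - 930*I*√4006 ≈ -12.0 - 58862.0*I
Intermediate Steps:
Q = -3744 (Q = 72 + 9*(-424) = 72 - 3816 = -3744)
P = -3744
m = I*√4006 (m = √(-3744 - 262) = √(-4006) = I*√4006 ≈ 63.293*I)
m*(-206 - 1*724) + b(6) = (I*√4006)*(-206 - 1*724) - 12 = (I*√4006)*(-206 - 724) - 12 = (I*√4006)*(-930) - 12 = -930*I*√4006 - 12 = -12 - 930*I*√4006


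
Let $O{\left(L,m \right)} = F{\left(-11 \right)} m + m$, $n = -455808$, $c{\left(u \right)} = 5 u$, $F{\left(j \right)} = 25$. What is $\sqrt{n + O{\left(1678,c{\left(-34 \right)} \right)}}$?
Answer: $2 i \sqrt{115057} \approx 678.4 i$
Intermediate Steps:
$O{\left(L,m \right)} = 26 m$ ($O{\left(L,m \right)} = 25 m + m = 26 m$)
$\sqrt{n + O{\left(1678,c{\left(-34 \right)} \right)}} = \sqrt{-455808 + 26 \cdot 5 \left(-34\right)} = \sqrt{-455808 + 26 \left(-170\right)} = \sqrt{-455808 - 4420} = \sqrt{-460228} = 2 i \sqrt{115057}$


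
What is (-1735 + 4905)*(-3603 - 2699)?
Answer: -19977340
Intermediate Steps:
(-1735 + 4905)*(-3603 - 2699) = 3170*(-6302) = -19977340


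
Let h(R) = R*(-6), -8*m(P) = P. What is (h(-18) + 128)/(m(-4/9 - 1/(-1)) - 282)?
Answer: -16992/20309 ≈ -0.83667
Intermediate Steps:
m(P) = -P/8
h(R) = -6*R
(h(-18) + 128)/(m(-4/9 - 1/(-1)) - 282) = (-6*(-18) + 128)/(-(-4/9 - 1/(-1))/8 - 282) = (108 + 128)/(-(-4*1/9 - 1*(-1))/8 - 282) = 236/(-(-4/9 + 1)/8 - 282) = 236/(-1/8*5/9 - 282) = 236/(-5/72 - 282) = 236/(-20309/72) = 236*(-72/20309) = -16992/20309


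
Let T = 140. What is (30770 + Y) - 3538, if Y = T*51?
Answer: 34372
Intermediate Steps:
Y = 7140 (Y = 140*51 = 7140)
(30770 + Y) - 3538 = (30770 + 7140) - 3538 = 37910 - 3538 = 34372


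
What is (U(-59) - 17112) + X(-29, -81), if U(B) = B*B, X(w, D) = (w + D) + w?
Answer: -13770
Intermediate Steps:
X(w, D) = D + 2*w (X(w, D) = (D + w) + w = D + 2*w)
U(B) = B**2
(U(-59) - 17112) + X(-29, -81) = ((-59)**2 - 17112) + (-81 + 2*(-29)) = (3481 - 17112) + (-81 - 58) = -13631 - 139 = -13770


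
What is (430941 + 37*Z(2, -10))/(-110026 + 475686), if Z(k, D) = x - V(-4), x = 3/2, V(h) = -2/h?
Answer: 215489/182830 ≈ 1.1786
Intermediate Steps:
x = 3/2 (x = 3*(½) = 3/2 ≈ 1.5000)
Z(k, D) = 1 (Z(k, D) = 3/2 - (-2)/(-4) = 3/2 - (-2)*(-1)/4 = 3/2 - 1*½ = 3/2 - ½ = 1)
(430941 + 37*Z(2, -10))/(-110026 + 475686) = (430941 + 37*1)/(-110026 + 475686) = (430941 + 37)/365660 = 430978*(1/365660) = 215489/182830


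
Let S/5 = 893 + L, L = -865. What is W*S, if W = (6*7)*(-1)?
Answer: -5880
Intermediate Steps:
W = -42 (W = 42*(-1) = -42)
S = 140 (S = 5*(893 - 865) = 5*28 = 140)
W*S = -42*140 = -5880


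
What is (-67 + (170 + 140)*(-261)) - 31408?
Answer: -112385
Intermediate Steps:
(-67 + (170 + 140)*(-261)) - 31408 = (-67 + 310*(-261)) - 31408 = (-67 - 80910) - 31408 = -80977 - 31408 = -112385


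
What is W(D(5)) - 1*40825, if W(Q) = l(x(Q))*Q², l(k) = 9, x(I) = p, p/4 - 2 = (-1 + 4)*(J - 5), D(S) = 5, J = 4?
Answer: -40600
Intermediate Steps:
p = -4 (p = 8 + 4*((-1 + 4)*(4 - 5)) = 8 + 4*(3*(-1)) = 8 + 4*(-3) = 8 - 12 = -4)
x(I) = -4
W(Q) = 9*Q²
W(D(5)) - 1*40825 = 9*5² - 1*40825 = 9*25 - 40825 = 225 - 40825 = -40600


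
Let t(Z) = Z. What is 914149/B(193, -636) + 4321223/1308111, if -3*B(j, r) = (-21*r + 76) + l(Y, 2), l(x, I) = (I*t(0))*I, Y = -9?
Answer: -3529382420281/17570546952 ≈ -200.87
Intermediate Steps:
l(x, I) = 0 (l(x, I) = (I*0)*I = 0*I = 0)
B(j, r) = -76/3 + 7*r (B(j, r) = -((-21*r + 76) + 0)/3 = -((76 - 21*r) + 0)/3 = -(76 - 21*r)/3 = -76/3 + 7*r)
914149/B(193, -636) + 4321223/1308111 = 914149/(-76/3 + 7*(-636)) + 4321223/1308111 = 914149/(-76/3 - 4452) + 4321223*(1/1308111) = 914149/(-13432/3) + 4321223/1308111 = 914149*(-3/13432) + 4321223/1308111 = -2742447/13432 + 4321223/1308111 = -3529382420281/17570546952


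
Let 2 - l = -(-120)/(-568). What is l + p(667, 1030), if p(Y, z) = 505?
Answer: 36012/71 ≈ 507.21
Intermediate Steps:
l = 157/71 (l = 2 - (-2)*(-60/(-568)) = 2 - (-2)*(-60*(-1/568)) = 2 - (-2)*15/142 = 2 - 1*(-15/71) = 2 + 15/71 = 157/71 ≈ 2.2113)
l + p(667, 1030) = 157/71 + 505 = 36012/71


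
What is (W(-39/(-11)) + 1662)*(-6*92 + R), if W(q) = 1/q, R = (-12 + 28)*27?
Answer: -2593160/13 ≈ -1.9947e+5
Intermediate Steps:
R = 432 (R = 16*27 = 432)
(W(-39/(-11)) + 1662)*(-6*92 + R) = (1/(-39/(-11)) + 1662)*(-6*92 + 432) = (1/(-39*(-1/11)) + 1662)*(-552 + 432) = (1/(39/11) + 1662)*(-120) = (11/39 + 1662)*(-120) = (64829/39)*(-120) = -2593160/13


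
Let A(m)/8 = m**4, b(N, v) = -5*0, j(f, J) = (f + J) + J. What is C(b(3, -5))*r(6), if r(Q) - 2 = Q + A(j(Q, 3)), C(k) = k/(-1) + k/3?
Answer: 0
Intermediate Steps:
j(f, J) = f + 2*J (j(f, J) = (J + f) + J = f + 2*J)
b(N, v) = 0
C(k) = -2*k/3 (C(k) = k*(-1) + k*(1/3) = -k + k/3 = -2*k/3)
A(m) = 8*m**4
r(Q) = 2 + Q + 8*(6 + Q)**4 (r(Q) = 2 + (Q + 8*(Q + 2*3)**4) = 2 + (Q + 8*(Q + 6)**4) = 2 + (Q + 8*(6 + Q)**4) = 2 + Q + 8*(6 + Q)**4)
C(b(3, -5))*r(6) = (-2/3*0)*(2 + 6 + 8*(6 + 6)**4) = 0*(2 + 6 + 8*12**4) = 0*(2 + 6 + 8*20736) = 0*(2 + 6 + 165888) = 0*165896 = 0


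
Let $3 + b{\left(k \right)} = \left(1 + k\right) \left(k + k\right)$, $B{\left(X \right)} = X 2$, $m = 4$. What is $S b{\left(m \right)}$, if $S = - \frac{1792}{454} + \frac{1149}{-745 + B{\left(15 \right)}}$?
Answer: $- \frac{33354131}{162305} \approx -205.5$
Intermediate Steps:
$B{\left(X \right)} = 2 X$
$b{\left(k \right)} = -3 + 2 k \left(1 + k\right)$ ($b{\left(k \right)} = -3 + \left(1 + k\right) \left(k + k\right) = -3 + \left(1 + k\right) 2 k = -3 + 2 k \left(1 + k\right)$)
$S = - \frac{901463}{162305}$ ($S = - \frac{1792}{454} + \frac{1149}{-745 + 2 \cdot 15} = \left(-1792\right) \frac{1}{454} + \frac{1149}{-745 + 30} = - \frac{896}{227} + \frac{1149}{-715} = - \frac{896}{227} + 1149 \left(- \frac{1}{715}\right) = - \frac{896}{227} - \frac{1149}{715} = - \frac{901463}{162305} \approx -5.5541$)
$S b{\left(m \right)} = - \frac{901463 \left(-3 + 2 \cdot 4 + 2 \cdot 4^{2}\right)}{162305} = - \frac{901463 \left(-3 + 8 + 2 \cdot 16\right)}{162305} = - \frac{901463 \left(-3 + 8 + 32\right)}{162305} = \left(- \frac{901463}{162305}\right) 37 = - \frac{33354131}{162305}$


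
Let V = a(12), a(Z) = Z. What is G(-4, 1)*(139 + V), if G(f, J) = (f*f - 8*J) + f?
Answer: 604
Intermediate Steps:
G(f, J) = f + f² - 8*J (G(f, J) = (f² - 8*J) + f = f + f² - 8*J)
V = 12
G(-4, 1)*(139 + V) = (-4 + (-4)² - 8*1)*(139 + 12) = (-4 + 16 - 8)*151 = 4*151 = 604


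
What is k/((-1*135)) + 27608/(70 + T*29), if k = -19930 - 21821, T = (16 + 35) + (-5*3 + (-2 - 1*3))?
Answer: 32087/95 ≈ 337.76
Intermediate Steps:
T = 31 (T = 51 + (-15 + (-2 - 3)) = 51 + (-15 - 5) = 51 - 20 = 31)
k = -41751
k/((-1*135)) + 27608/(70 + T*29) = -41751/((-1*135)) + 27608/(70 + 31*29) = -41751/(-135) + 27608/(70 + 899) = -41751*(-1/135) + 27608/969 = 4639/15 + 27608*(1/969) = 4639/15 + 1624/57 = 32087/95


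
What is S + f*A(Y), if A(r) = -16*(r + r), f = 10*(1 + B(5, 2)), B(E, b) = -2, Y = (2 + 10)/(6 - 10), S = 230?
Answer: -730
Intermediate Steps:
Y = -3 (Y = 12/(-4) = 12*(-1/4) = -3)
f = -10 (f = 10*(1 - 2) = 10*(-1) = -10)
A(r) = -32*r
S + f*A(Y) = 230 - (-320)*(-3) = 230 - 10*96 = 230 - 960 = -730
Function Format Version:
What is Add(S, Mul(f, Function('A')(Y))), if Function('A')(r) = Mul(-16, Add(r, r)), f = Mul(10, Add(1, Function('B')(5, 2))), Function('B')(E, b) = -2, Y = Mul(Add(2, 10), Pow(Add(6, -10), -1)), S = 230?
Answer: -730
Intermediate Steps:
Y = -3 (Y = Mul(12, Pow(-4, -1)) = Mul(12, Rational(-1, 4)) = -3)
f = -10 (f = Mul(10, Add(1, -2)) = Mul(10, -1) = -10)
Function('A')(r) = Mul(-32, r) (Function('A')(r) = Mul(-16, Mul(2, r)) = Mul(-32, r))
Add(S, Mul(f, Function('A')(Y))) = Add(230, Mul(-10, Mul(-32, -3))) = Add(230, Mul(-10, 96)) = Add(230, -960) = -730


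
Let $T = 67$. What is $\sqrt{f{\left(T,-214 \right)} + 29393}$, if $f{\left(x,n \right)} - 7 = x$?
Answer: $\sqrt{29467} \approx 171.66$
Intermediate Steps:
$f{\left(x,n \right)} = 7 + x$
$\sqrt{f{\left(T,-214 \right)} + 29393} = \sqrt{\left(7 + 67\right) + 29393} = \sqrt{74 + 29393} = \sqrt{29467}$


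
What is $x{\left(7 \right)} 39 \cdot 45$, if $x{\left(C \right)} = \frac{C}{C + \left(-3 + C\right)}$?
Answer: $\frac{12285}{11} \approx 1116.8$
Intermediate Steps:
$x{\left(C \right)} = \frac{C}{-3 + 2 C}$
$x{\left(7 \right)} 39 \cdot 45 = \frac{7}{-3 + 2 \cdot 7} \cdot 39 \cdot 45 = \frac{7}{-3 + 14} \cdot 39 \cdot 45 = \frac{7}{11} \cdot 39 \cdot 45 = \frac{273}{11} \cdot 45 = \frac{12285}{11}$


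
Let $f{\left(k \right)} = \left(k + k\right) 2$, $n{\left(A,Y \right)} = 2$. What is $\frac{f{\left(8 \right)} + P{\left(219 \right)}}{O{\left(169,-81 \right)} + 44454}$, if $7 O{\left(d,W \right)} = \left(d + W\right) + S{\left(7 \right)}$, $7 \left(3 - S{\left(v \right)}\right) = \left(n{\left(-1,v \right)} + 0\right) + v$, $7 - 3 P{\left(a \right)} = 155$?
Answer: $- \frac{1274}{3268311} \approx -0.0003898$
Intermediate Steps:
$f{\left(k \right)} = 4 k$ ($f{\left(k \right)} = 2 k 2 = 4 k$)
$P{\left(a \right)} = - \frac{148}{3}$ ($P{\left(a \right)} = \frac{7}{3} - \frac{155}{3} = - \frac{148}{3}$)
$S{\left(v \right)} = \frac{19}{7} - \frac{v}{7}$ ($S{\left(v \right)} = 3 - \frac{\left(2 + 0\right) + v}{7} = 3 - \frac{2 + v}{7} = 3 - \left(\frac{2}{7} + \frac{v}{7}\right) = \frac{19}{7} - \frac{v}{7}$)
$O{\left(d,W \right)} = \frac{12}{49} + \frac{W}{7} + \frac{d}{7}$ ($O{\left(d,W \right)} = \frac{\left(d + W\right) + \left(\frac{19}{7} - 1\right)}{7} = \frac{\left(W + d\right) + \left(\frac{19}{7} - 1\right)}{7} = \frac{\left(W + d\right) + \frac{12}{7}}{7} = \frac{\frac{12}{7} + W + d}{7} = \frac{12}{49} + \frac{W}{7} + \frac{d}{7}$)
$\frac{f{\left(8 \right)} + P{\left(219 \right)}}{O{\left(169,-81 \right)} + 44454} = \frac{4 \cdot 8 - \frac{148}{3}}{\left(\frac{12}{49} + \frac{1}{7} \left(-81\right) + \frac{1}{7} \cdot 169\right) + 44454} = \frac{32 - \frac{148}{3}}{\left(\frac{12}{49} - \frac{81}{7} + \frac{169}{7}\right) + 44454} = - \frac{52}{3 \left(\frac{628}{49} + 44454\right)} = - \frac{52}{3 \cdot \frac{2178874}{49}} = \left(- \frac{52}{3}\right) \frac{49}{2178874} = - \frac{1274}{3268311}$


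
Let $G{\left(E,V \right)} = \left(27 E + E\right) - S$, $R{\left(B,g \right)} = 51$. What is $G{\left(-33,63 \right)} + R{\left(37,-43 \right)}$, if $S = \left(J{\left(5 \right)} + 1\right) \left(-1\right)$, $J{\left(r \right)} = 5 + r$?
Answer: $-862$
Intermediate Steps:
$S = -11$ ($S = \left(\left(5 + 5\right) + 1\right) \left(-1\right) = \left(10 + 1\right) \left(-1\right) = 11 \left(-1\right) = -11$)
$G{\left(E,V \right)} = 11 + 28 E$ ($G{\left(E,V \right)} = \left(27 E + E\right) - -11 = 28 E + 11 = 11 + 28 E$)
$G{\left(-33,63 \right)} + R{\left(37,-43 \right)} = \left(11 + 28 \left(-33\right)\right) + 51 = \left(11 - 924\right) + 51 = -913 + 51 = -862$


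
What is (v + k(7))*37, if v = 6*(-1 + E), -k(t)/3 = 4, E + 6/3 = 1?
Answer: -888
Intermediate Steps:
E = -1 (E = -2 + 1 = -1)
k(t) = -12 (k(t) = -3*4 = -12)
v = -12 (v = 6*(-1 - 1) = 6*(-2) = -12)
(v + k(7))*37 = (-12 - 12)*37 = -24*37 = -888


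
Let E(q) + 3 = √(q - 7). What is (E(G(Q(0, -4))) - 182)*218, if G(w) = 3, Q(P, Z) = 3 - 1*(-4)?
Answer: -40330 + 436*I ≈ -40330.0 + 436.0*I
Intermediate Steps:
Q(P, Z) = 7 (Q(P, Z) = 3 + 4 = 7)
E(q) = -3 + √(-7 + q) (E(q) = -3 + √(q - 7) = -3 + √(-7 + q))
(E(G(Q(0, -4))) - 182)*218 = ((-3 + √(-7 + 3)) - 182)*218 = ((-3 + √(-4)) - 182)*218 = ((-3 + 2*I) - 182)*218 = (-185 + 2*I)*218 = -40330 + 436*I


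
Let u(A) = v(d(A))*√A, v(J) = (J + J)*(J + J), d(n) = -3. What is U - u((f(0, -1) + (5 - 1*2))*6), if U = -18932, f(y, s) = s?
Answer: -18932 - 72*√3 ≈ -19057.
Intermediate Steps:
v(J) = 4*J² (v(J) = (2*J)*(2*J) = 4*J²)
u(A) = 36*√A (u(A) = (4*(-3)²)*√A = (4*9)*√A = 36*√A)
U - u((f(0, -1) + (5 - 1*2))*6) = -18932 - 36*√((-1 + (5 - 1*2))*6) = -18932 - 36*√((-1 + (5 - 2))*6) = -18932 - 36*√((-1 + 3)*6) = -18932 - 36*√(2*6) = -18932 - 36*√12 = -18932 - 36*2*√3 = -18932 - 72*√3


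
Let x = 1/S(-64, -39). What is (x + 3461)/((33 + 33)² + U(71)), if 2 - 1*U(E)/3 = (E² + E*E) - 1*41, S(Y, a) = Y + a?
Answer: -356482/2653383 ≈ -0.13435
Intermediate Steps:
x = -1/103 (x = 1/(-64 - 39) = 1/(-103) = -1/103 ≈ -0.0097087)
U(E) = 129 - 6*E² (U(E) = 6 - 3*((E² + E*E) - 1*41) = 6 - 3*((E² + E²) - 41) = 6 - 3*(2*E² - 41) = 6 - 3*(-41 + 2*E²) = 6 + (123 - 6*E²) = 129 - 6*E²)
(x + 3461)/((33 + 33)² + U(71)) = (-1/103 + 3461)/((33 + 33)² + (129 - 6*71²)) = 356482/(103*(66² + (129 - 6*5041))) = 356482/(103*(4356 + (129 - 30246))) = 356482/(103*(4356 - 30117)) = (356482/103)/(-25761) = (356482/103)*(-1/25761) = -356482/2653383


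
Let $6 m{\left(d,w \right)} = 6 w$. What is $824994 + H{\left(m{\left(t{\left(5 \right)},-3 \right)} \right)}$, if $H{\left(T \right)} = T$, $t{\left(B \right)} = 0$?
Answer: $824991$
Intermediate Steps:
$m{\left(d,w \right)} = w$ ($m{\left(d,w \right)} = \frac{6 w}{6} = w$)
$824994 + H{\left(m{\left(t{\left(5 \right)},-3 \right)} \right)} = 824994 - 3 = 824991$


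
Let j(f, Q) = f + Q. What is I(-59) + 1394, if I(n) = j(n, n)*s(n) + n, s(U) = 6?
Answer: 627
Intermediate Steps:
j(f, Q) = Q + f
I(n) = 13*n (I(n) = (n + n)*6 + n = (2*n)*6 + n = 12*n + n = 13*n)
I(-59) + 1394 = 13*(-59) + 1394 = -767 + 1394 = 627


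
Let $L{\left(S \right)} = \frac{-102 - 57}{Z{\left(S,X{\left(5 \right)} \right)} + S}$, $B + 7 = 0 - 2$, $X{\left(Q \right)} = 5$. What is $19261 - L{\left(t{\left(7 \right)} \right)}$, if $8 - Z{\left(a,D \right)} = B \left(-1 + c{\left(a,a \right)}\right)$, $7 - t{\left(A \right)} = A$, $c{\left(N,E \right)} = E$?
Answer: $19102$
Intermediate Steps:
$B = -9$ ($B = -7 + \left(0 - 2\right) = -7 - 2 = -9$)
$t{\left(A \right)} = 7 - A$
$Z{\left(a,D \right)} = -1 + 9 a$ ($Z{\left(a,D \right)} = 8 - - 9 \left(-1 + a\right) = 8 - \left(9 - 9 a\right) = 8 + \left(-9 + 9 a\right) = -1 + 9 a$)
$L{\left(S \right)} = - \frac{159}{-1 + 10 S}$ ($L{\left(S \right)} = \frac{-102 - 57}{\left(-1 + 9 S\right) + S} = - \frac{159}{-1 + 10 S}$)
$19261 - L{\left(t{\left(7 \right)} \right)} = 19261 - - \frac{159}{-1 + 10 \left(7 - 7\right)} = 19261 - - \frac{159}{-1 + 10 \cdot 0} = 19261 - - \frac{159}{-1 + 0} = 19261 - - \frac{159}{-1} = 19261 - \left(-159\right) \left(-1\right) = 19261 - 159 = 19102$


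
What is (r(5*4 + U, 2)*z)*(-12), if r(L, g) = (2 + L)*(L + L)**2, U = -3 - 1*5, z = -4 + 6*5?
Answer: -2515968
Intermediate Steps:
z = 26 (z = -4 + 30 = 26)
U = -8 (U = -3 - 5 = -8)
r(L, g) = 4*L**2*(2 + L) (r(L, g) = (2 + L)*(2*L)**2 = (2 + L)*(4*L**2) = 4*L**2*(2 + L))
(r(5*4 + U, 2)*z)*(-12) = ((4*(5*4 - 8)**2*(2 + (5*4 - 8)))*26)*(-12) = ((4*(20 - 8)**2*(2 + (20 - 8)))*26)*(-12) = ((4*12**2*(2 + 12))*26)*(-12) = ((4*144*14)*26)*(-12) = (8064*26)*(-12) = 209664*(-12) = -2515968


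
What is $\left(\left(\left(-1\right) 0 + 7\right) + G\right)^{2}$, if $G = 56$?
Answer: $3969$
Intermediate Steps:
$\left(\left(\left(-1\right) 0 + 7\right) + G\right)^{2} = \left(\left(\left(-1\right) 0 + 7\right) + 56\right)^{2} = \left(\left(0 + 7\right) + 56\right)^{2} = \left(7 + 56\right)^{2} = 63^{2} = 3969$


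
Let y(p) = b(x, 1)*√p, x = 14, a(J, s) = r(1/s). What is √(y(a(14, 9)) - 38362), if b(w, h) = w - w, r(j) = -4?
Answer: I*√38362 ≈ 195.86*I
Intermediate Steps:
a(J, s) = -4
b(w, h) = 0
y(p) = 0 (y(p) = 0*√p = 0)
√(y(a(14, 9)) - 38362) = √(0 - 38362) = √(-38362) = I*√38362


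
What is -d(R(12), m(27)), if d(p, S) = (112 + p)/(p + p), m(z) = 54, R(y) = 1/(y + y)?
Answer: -2689/2 ≈ -1344.5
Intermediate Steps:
R(y) = 1/(2*y)
d(p, S) = (112 + p)/(2*p) (d(p, S) = (112 + p)/((2*p)) = (112 + p)*(1/(2*p)) = (112 + p)/(2*p))
-d(R(12), m(27)) = -(112 + (½)/12)/(2*((½)/12)) = -(112 + (½)*(1/12))/(2*((½)*(1/12))) = -(112 + 1/24)/(2*1/24) = -24*2689/(2*24) = -1*2689/2 = -2689/2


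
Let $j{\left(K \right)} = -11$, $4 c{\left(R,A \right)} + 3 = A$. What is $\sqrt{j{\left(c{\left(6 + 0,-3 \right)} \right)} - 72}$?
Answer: $i \sqrt{83} \approx 9.1104 i$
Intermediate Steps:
$c{\left(R,A \right)} = - \frac{3}{4} + \frac{A}{4}$
$\sqrt{j{\left(c{\left(6 + 0,-3 \right)} \right)} - 72} = \sqrt{-11 - 72} = \sqrt{-83} = i \sqrt{83}$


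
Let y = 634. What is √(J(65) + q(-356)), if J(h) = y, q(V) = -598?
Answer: 6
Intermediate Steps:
J(h) = 634
√(J(65) + q(-356)) = √(634 - 598) = √36 = 6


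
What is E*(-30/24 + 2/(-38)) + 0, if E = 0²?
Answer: 0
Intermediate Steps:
E = 0
E*(-30/24 + 2/(-38)) + 0 = 0*(-30/24 + 2/(-38)) + 0 = 0*(-30*1/24 + 2*(-1/38)) + 0 = 0*(-5/4 - 1/19) + 0 = 0*(-99/76) + 0 = 0 + 0 = 0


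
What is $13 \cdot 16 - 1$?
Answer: $207$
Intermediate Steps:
$13 \cdot 16 - 1 = 208 - 1 = 207$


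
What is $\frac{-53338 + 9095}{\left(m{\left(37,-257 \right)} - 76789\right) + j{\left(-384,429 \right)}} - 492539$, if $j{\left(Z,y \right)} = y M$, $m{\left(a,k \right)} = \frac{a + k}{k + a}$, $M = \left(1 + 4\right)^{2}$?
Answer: $- \frac{32538559714}{66063} \approx -4.9254 \cdot 10^{5}$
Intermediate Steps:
$M = 25$ ($M = 5^{2} = 25$)
$m{\left(a,k \right)} = 1$ ($m{\left(a,k \right)} = \frac{a + k}{a + k} = 1$)
$j{\left(Z,y \right)} = 25 y$ ($j{\left(Z,y \right)} = y 25 = 25 y$)
$\frac{-53338 + 9095}{\left(m{\left(37,-257 \right)} - 76789\right) + j{\left(-384,429 \right)}} - 492539 = \frac{-53338 + 9095}{\left(1 - 76789\right) + 25 \cdot 429} - 492539 = - \frac{44243}{-76788 + 10725} - 492539 = - \frac{44243}{-66063} - 492539 = \left(-44243\right) \left(- \frac{1}{66063}\right) - 492539 = \frac{44243}{66063} - 492539 = - \frac{32538559714}{66063}$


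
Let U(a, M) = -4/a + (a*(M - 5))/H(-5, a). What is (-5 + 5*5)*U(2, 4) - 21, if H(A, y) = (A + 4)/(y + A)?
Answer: -181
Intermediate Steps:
H(A, y) = (4 + A)/(A + y)
U(a, M) = -4/a + a*(-5 + M)*(5 - a) (U(a, M) = -4/a + (a*(M - 5))/(((4 - 5)/(-5 + a))) = -4/a + (a*(-5 + M))/((-1/(-5 + a))) = -4/a + (a*(-5 + M))*(5 - a) = -4/a + a*(-5 + M)*(5 - a))
(-5 + 5*5)*U(2, 4) - 21 = (-5 + 5*5)*((-4 - 1*2²*(-5 + 4)*(-5 + 2))/2) - 21 = (-5 + 25)*((-4 - 1*4*(-1)*(-3))/2) - 21 = 20*((-4 - 12)/2) - 21 = 20*((½)*(-16)) - 21 = 20*(-8) - 21 = -160 - 21 = -181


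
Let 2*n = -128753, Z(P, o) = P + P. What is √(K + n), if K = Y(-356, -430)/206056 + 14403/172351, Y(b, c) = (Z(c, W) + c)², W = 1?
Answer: I*√686046530489693167861/103238249 ≈ 253.71*I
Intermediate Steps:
Z(P, o) = 2*P
Y(b, c) = 9*c² (Y(b, c) = (2*c + c)² = (3*c)² = 9*c²)
K = 1684750719/206476498 (K = (9*(-430)²)/206056 + 14403/172351 = (9*184900)*(1/206056) + 14403*(1/172351) = 1664100*(1/206056) + 14403/172351 = 9675/1198 + 14403/172351 = 1684750719/206476498 ≈ 8.1595)
n = -128753/2 (n = (½)*(-128753) = -128753/2 ≈ -64377.)
√(K + n) = √(1684750719/206476498 - 128753/2) = √(-6645274761389/103238249) = I*√686046530489693167861/103238249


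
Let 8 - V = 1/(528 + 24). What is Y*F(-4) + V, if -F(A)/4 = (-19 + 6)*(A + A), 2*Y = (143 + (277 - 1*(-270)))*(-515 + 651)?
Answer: -10774329025/552 ≈ -1.9519e+7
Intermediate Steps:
Y = 46920 (Y = ((143 + (277 - 1*(-270)))*(-515 + 651))/2 = ((143 + (277 + 270))*136)/2 = ((143 + 547)*136)/2 = (690*136)/2 = (½)*93840 = 46920)
F(A) = 104*A (F(A) = -4*(-19 + 6)*(A + A) = -(-52)*2*A = -(-104)*A = 104*A)
V = 4415/552 (V = 8 - 1/(528 + 24) = 8 - 1/552 = 4415/552 ≈ 7.9982)
Y*F(-4) + V = 46920*(104*(-4)) + 4415/552 = 46920*(-416) + 4415/552 = -19518720 + 4415/552 = -10774329025/552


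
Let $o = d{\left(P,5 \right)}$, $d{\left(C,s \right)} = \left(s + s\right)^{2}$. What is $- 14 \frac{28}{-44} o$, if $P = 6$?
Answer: $\frac{9800}{11} \approx 890.91$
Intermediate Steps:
$d{\left(C,s \right)} = 4 s^{2}$ ($d{\left(C,s \right)} = \left(2 s\right)^{2} = 4 s^{2}$)
$o = 100$ ($o = 4 \cdot 5^{2} = 4 \cdot 25 = 100$)
$- 14 \frac{28}{-44} o = - 14 \frac{28}{-44} \cdot 100 = - 14 \cdot 28 \left(- \frac{1}{44}\right) 100 = \left(-14\right) \left(- \frac{7}{11}\right) 100 = \frac{98}{11} \cdot 100 = \frac{9800}{11}$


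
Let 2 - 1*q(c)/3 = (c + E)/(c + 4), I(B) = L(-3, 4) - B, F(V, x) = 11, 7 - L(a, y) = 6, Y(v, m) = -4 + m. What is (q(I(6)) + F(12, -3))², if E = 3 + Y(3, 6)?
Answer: 289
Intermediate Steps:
L(a, y) = 1 (L(a, y) = 7 - 1*6 = 7 - 6 = 1)
E = 5 (E = 3 + (-4 + 6) = 3 + 2 = 5)
I(B) = 1 - B
q(c) = 6 - 3*(5 + c)/(4 + c) (q(c) = 6 - 3*(c + 5)/(c + 4) = 6 - 3*(5 + c)/(4 + c))
(q(I(6)) + F(12, -3))² = (3*(3 + (1 - 1*6))/(4 + (1 - 1*6)) + 11)² = (3*(3 + (1 - 6))/(4 + (1 - 6)) + 11)² = (3*(3 - 5)/(4 - 5) + 11)² = (3*(-2)/(-1) + 11)² = (3*(-1)*(-2) + 11)² = (6 + 11)² = 17² = 289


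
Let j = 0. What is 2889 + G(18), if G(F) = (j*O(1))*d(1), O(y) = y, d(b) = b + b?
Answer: 2889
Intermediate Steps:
d(b) = 2*b
G(F) = 0 (G(F) = (0*1)*(2*1) = 0*2 = 0)
2889 + G(18) = 2889 + 0 = 2889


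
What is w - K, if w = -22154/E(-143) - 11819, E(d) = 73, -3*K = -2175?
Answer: -937866/73 ≈ -12847.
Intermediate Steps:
K = 725 (K = -1/3*(-2175) = 725)
w = -884941/73 (w = -22154/73 - 11819 = -884941/73 ≈ -12122.)
w - K = -884941/73 - 1*725 = -884941/73 - 725 = -937866/73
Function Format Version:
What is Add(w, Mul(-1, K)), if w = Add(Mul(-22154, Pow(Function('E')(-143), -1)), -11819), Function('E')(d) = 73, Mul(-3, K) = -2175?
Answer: Rational(-937866, 73) ≈ -12847.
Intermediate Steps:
K = 725 (K = Mul(Rational(-1, 3), -2175) = 725)
w = Rational(-884941, 73) (w = Add(Mul(-22154, Pow(73, -1)), -11819) = Add(Mul(-22154, Rational(1, 73)), -11819) = Add(Rational(-22154, 73), -11819) = Rational(-884941, 73) ≈ -12122.)
Add(w, Mul(-1, K)) = Add(Rational(-884941, 73), Mul(-1, 725)) = Add(Rational(-884941, 73), -725) = Rational(-937866, 73)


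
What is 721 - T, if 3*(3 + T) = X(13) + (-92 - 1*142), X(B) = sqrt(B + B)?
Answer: 802 - sqrt(26)/3 ≈ 800.30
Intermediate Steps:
X(B) = sqrt(2)*sqrt(B) (X(B) = sqrt(2*B) = sqrt(2)*sqrt(B))
T = -81 + sqrt(26)/3 (T = -3 + (sqrt(2)*sqrt(13) + (-92 - 1*142))/3 = -3 + (sqrt(26) + (-92 - 142))/3 = -3 + (sqrt(26) - 234)/3 = -3 + (-234 + sqrt(26))/3 = -3 + (-78 + sqrt(26)/3) = -81 + sqrt(26)/3 ≈ -79.300)
721 - T = 721 - (-81 + sqrt(26)/3) = 721 + (81 - sqrt(26)/3) = 802 - sqrt(26)/3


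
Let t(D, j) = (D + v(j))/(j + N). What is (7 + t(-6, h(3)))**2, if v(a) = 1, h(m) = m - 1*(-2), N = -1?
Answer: 529/16 ≈ 33.063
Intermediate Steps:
h(m) = 2 + m (h(m) = m + 2 = 2 + m)
t(D, j) = (1 + D)/(-1 + j) (t(D, j) = (D + 1)/(j - 1) = (1 + D)/(-1 + j))
(7 + t(-6, h(3)))**2 = (7 + (1 - 6)/(-1 + (2 + 3)))**2 = (7 - 5/(-1 + 5))**2 = (7 - 5/4)**2 = (23/4)**2 = 529/16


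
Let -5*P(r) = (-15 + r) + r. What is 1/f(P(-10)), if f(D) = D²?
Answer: 1/49 ≈ 0.020408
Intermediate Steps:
P(r) = 3 - 2*r/5 (P(r) = -((-15 + r) + r)/5 = -(-15 + 2*r)/5 = 3 - 2*r/5)
1/f(P(-10)) = 1/((3 - ⅖*(-10))²) = 1/((3 + 4)²) = 1/(7²) = 1/49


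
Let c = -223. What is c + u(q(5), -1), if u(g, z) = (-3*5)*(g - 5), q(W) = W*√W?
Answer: -148 - 75*√5 ≈ -315.71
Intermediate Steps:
q(W) = W^(3/2)
u(g, z) = 75 - 15*g (u(g, z) = -15*(-5 + g) = 75 - 15*g)
c + u(q(5), -1) = -223 + (75 - 75*√5) = -148 - 75*√5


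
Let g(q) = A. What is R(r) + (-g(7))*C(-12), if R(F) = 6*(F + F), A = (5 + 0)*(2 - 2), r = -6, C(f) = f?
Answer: -72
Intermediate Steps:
A = 0 (A = 5*0 = 0)
R(F) = 12*F (R(F) = 6*(2*F) = 12*F)
g(q) = 0
R(r) + (-g(7))*C(-12) = 12*(-6) - 1*0*(-12) = -72 + 0*(-12) = -72 + 0 = -72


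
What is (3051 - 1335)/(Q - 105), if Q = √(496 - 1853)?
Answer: -90090/6191 - 858*I*√1357/6191 ≈ -14.552 - 5.1052*I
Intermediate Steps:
Q = I*√1357 (Q = √(-1357) = I*√1357 ≈ 36.837*I)
(3051 - 1335)/(Q - 105) = (3051 - 1335)/(I*√1357 - 105) = 1716/(-105 + I*√1357)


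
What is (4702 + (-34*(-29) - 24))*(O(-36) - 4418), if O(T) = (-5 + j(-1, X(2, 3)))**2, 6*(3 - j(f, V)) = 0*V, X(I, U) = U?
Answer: -25000896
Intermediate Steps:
j(f, V) = 3 (j(f, V) = 3 - 0*V = 3 - 1/6*0 = 3 + 0 = 3)
O(T) = 4 (O(T) = (-5 + 3)**2 = (-2)**2 = 4)
(4702 + (-34*(-29) - 24))*(O(-36) - 4418) = (4702 + (-34*(-29) - 24))*(4 - 4418) = (4702 + (986 - 24))*(-4414) = (4702 + 962)*(-4414) = 5664*(-4414) = -25000896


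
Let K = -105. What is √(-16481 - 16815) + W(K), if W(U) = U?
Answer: -105 + 4*I*√2081 ≈ -105.0 + 182.47*I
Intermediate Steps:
√(-16481 - 16815) + W(K) = √(-16481 - 16815) - 105 = √(-33296) - 105 = 4*I*√2081 - 105 = -105 + 4*I*√2081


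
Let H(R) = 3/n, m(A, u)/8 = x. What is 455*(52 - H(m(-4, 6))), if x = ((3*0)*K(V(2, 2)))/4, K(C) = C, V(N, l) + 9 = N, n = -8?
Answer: 190645/8 ≈ 23831.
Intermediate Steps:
V(N, l) = -9 + N
x = 0 (x = ((3*0)*(-9 + 2))/4 = (0*(-7))*(1/4) = 0*(1/4) = 0)
m(A, u) = 0 (m(A, u) = 8*0 = 0)
H(R) = -3/8 (H(R) = 3/(-8) = 3*(-1/8) = -3/8)
455*(52 - H(m(-4, 6))) = 455*(52 - 1*(-3/8)) = 455*(52 + 3/8) = 455*(419/8) = 190645/8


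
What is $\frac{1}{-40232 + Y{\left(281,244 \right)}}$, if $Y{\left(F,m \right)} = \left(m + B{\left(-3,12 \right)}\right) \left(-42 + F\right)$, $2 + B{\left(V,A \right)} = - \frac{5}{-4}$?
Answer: $\frac{4}{71619} \approx 5.5851 \cdot 10^{-5}$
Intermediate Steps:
$B{\left(V,A \right)} = - \frac{3}{4}$ ($B{\left(V,A \right)} = -2 - \frac{5}{-4} = -2 - - \frac{5}{4} = -2 + \frac{5}{4} = - \frac{3}{4}$)
$Y{\left(F,m \right)} = \left(-42 + F\right) \left(- \frac{3}{4} + m\right)$ ($Y{\left(F,m \right)} = \left(m - \frac{3}{4}\right) \left(-42 + F\right) = \left(- \frac{3}{4} + m\right) \left(-42 + F\right) = \left(-42 + F\right) \left(- \frac{3}{4} + m\right)$)
$\frac{1}{-40232 + Y{\left(281,244 \right)}} = \frac{1}{-40232 + \left(\frac{63}{2} - 10248 - \frac{843}{4} + 281 \cdot 244\right)} = \frac{1}{-40232 + \left(\frac{63}{2} - 10248 - \frac{843}{4} + 68564\right)} = \frac{1}{-40232 + \frac{232547}{4}} = \frac{1}{\frac{71619}{4}} = \frac{4}{71619}$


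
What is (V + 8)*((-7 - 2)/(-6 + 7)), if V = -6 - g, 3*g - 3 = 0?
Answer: -9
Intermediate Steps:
g = 1 (g = 1 + (1/3)*0 = 1 + 0 = 1)
V = -7 (V = -6 - 1*1 = -6 - 1 = -7)
(V + 8)*((-7 - 2)/(-6 + 7)) = (-7 + 8)*((-7 - 2)/(-6 + 7)) = 1*(-9/1) = 1*(-9*1) = 1*(-9) = -9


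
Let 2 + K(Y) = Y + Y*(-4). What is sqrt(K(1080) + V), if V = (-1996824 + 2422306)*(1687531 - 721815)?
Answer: sqrt(410894771870) ≈ 6.4101e+5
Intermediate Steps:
K(Y) = -2 - 3*Y (K(Y) = -2 + (Y + Y*(-4)) = -2 + (Y - 4*Y) = -2 - 3*Y)
V = 410894775112 (V = 425482*965716 = 410894775112)
sqrt(K(1080) + V) = sqrt((-2 - 3*1080) + 410894775112) = sqrt((-2 - 3240) + 410894775112) = sqrt(-3242 + 410894775112) = sqrt(410894771870)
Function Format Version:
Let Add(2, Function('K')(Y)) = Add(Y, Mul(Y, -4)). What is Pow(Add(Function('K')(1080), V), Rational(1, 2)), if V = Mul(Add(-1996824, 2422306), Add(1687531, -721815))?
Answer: Pow(410894771870, Rational(1, 2)) ≈ 6.4101e+5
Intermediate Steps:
Function('K')(Y) = Add(-2, Mul(-3, Y)) (Function('K')(Y) = Add(-2, Add(Y, Mul(Y, -4))) = Add(-2, Add(Y, Mul(-4, Y))) = Add(-2, Mul(-3, Y)))
V = 410894775112 (V = Mul(425482, 965716) = 410894775112)
Pow(Add(Function('K')(1080), V), Rational(1, 2)) = Pow(Add(Add(-2, Mul(-3, 1080)), 410894775112), Rational(1, 2)) = Pow(Add(Add(-2, -3240), 410894775112), Rational(1, 2)) = Pow(Add(-3242, 410894775112), Rational(1, 2)) = Pow(410894771870, Rational(1, 2))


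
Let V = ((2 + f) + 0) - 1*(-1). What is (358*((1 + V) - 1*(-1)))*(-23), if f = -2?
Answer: -24702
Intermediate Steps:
V = 1 (V = ((2 - 2) + 0) - 1*(-1) = (0 + 0) + 1 = 0 + 1 = 1)
(358*((1 + V) - 1*(-1)))*(-23) = (358*((1 + 1) - 1*(-1)))*(-23) = (358*(2 + 1))*(-23) = (358*3)*(-23) = 1074*(-23) = -24702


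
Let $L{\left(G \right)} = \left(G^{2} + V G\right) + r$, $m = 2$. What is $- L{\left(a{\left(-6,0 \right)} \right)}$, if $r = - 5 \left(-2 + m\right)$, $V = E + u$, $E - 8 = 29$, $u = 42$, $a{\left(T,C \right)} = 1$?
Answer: $-80$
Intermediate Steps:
$E = 37$ ($E = 8 + 29 = 37$)
$V = 79$ ($V = 37 + 42 = 79$)
$r = 0$ ($r = - 5 \left(-2 + 2\right) = \left(-5\right) 0 = 0$)
$L{\left(G \right)} = G^{2} + 79 G$ ($L{\left(G \right)} = \left(G^{2} + 79 G\right) + 0 = G^{2} + 79 G$)
$- L{\left(a{\left(-6,0 \right)} \right)} = - 1 \left(79 + 1\right) = - 1 \cdot 80 = \left(-1\right) 80 = -80$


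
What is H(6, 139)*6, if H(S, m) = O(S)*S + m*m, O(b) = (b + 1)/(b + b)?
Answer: 115947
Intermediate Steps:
O(b) = (1 + b)/(2*b) (O(b) = (1 + b)/((2*b)) = (1 + b)*(1/(2*b)) = (1 + b)/(2*b))
H(S, m) = ½ + m² + S/2 (H(S, m) = ((1 + S)/(2*S))*S + m*m = (½ + S/2) + m² = ½ + m² + S/2)
H(6, 139)*6 = (½ + 139² + (½)*6)*6 = (½ + 19321 + 3)*6 = (38649/2)*6 = 115947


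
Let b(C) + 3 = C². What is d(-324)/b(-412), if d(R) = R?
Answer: -324/169741 ≈ -0.0019088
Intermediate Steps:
b(C) = -3 + C²
d(-324)/b(-412) = -324/(-3 + (-412)²) = -324/(-3 + 169744) = -324/169741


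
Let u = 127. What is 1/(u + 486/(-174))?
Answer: 29/3602 ≈ 0.0080511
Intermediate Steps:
1/(u + 486/(-174)) = 1/(127 + 486/(-174)) = 1/(127 + 486*(-1/174)) = 1/(127 - 81/29) = 1/(3602/29) = 29/3602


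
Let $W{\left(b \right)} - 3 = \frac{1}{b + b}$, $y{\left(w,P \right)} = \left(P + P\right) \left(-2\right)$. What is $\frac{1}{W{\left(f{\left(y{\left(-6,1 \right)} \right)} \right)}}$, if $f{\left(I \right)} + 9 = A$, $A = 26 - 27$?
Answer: $\frac{20}{59} \approx 0.33898$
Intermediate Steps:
$y{\left(w,P \right)} = - 4 P$ ($y{\left(w,P \right)} = 2 P \left(-2\right) = - 4 P$)
$A = -1$ ($A = 26 - 27 = -1$)
$f{\left(I \right)} = -10$ ($f{\left(I \right)} = -9 - 1 = -10$)
$W{\left(b \right)} = 3 + \frac{1}{2 b}$ ($W{\left(b \right)} = 3 + \frac{1}{b + b} = 3 + \frac{1}{2 b}$)
$\frac{1}{W{\left(f{\left(y{\left(-6,1 \right)} \right)} \right)}} = \frac{1}{3 + \frac{1}{2 \left(-10\right)}} = \frac{1}{3 + \frac{1}{2} \left(- \frac{1}{10}\right)} = \frac{1}{3 - \frac{1}{20}} = \frac{1}{\frac{59}{20}} = \frac{20}{59}$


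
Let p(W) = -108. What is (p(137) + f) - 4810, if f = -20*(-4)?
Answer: -4838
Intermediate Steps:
f = 80
(p(137) + f) - 4810 = (-108 + 80) - 4810 = -28 - 4810 = -4838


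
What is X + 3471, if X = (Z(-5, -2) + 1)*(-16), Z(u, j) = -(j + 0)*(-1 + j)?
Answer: 3551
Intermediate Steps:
Z(u, j) = -j*(-1 + j)
X = 80 (X = (-2*(1 - 1*(-2)) + 1)*(-16) = (-2*(1 + 2) + 1)*(-16) = (-2*3 + 1)*(-16) = (-6 + 1)*(-16) = -5*(-16) = 80)
X + 3471 = 80 + 3471 = 3551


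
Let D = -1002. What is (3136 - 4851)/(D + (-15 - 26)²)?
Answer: -245/97 ≈ -2.5258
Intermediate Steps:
(3136 - 4851)/(D + (-15 - 26)²) = (3136 - 4851)/(-1002 + (-15 - 26)²) = -1715/(-1002 + (-41)²) = -1715/(-1002 + 1681) = -1715/679 = -1715*1/679 = -245/97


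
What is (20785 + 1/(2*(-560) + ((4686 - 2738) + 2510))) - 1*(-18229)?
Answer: 130228733/3338 ≈ 39014.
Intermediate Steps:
(20785 + 1/(2*(-560) + ((4686 - 2738) + 2510))) - 1*(-18229) = (20785 + 1/(-1120 + (1948 + 2510))) + 18229 = (20785 + 1/(-1120 + 4458)) + 18229 = (20785 + 1/3338) + 18229 = 69380331/3338 + 18229 = 130228733/3338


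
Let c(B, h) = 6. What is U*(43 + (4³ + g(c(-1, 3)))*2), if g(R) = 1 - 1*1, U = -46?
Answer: -7866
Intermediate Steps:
g(R) = 0 (g(R) = 1 - 1 = 0)
U*(43 + (4³ + g(c(-1, 3)))*2) = -46*(43 + (4³ + 0)*2) = -46*(43 + (64 + 0)*2) = -46*(43 + 64*2) = -46*(43 + 128) = -46*171 = -7866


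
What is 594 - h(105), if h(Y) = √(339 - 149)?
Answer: 594 - √190 ≈ 580.22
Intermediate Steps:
h(Y) = √190
594 - h(105) = 594 - √190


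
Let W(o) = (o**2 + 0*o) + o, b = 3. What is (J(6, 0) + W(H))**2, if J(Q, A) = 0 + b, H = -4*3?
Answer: 18225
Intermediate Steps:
H = -12
J(Q, A) = 3 (J(Q, A) = 0 + 3 = 3)
W(o) = o + o**2 (W(o) = (o**2 + 0) + o = o**2 + o = o + o**2)
(J(6, 0) + W(H))**2 = (3 - 12*(1 - 12))**2 = (3 - 12*(-11))**2 = (3 + 132)**2 = 135**2 = 18225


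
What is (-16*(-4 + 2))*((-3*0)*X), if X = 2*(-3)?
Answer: 0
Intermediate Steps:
X = -6
(-16*(-4 + 2))*((-3*0)*X) = (-16*(-4 + 2))*(-3*0*(-6)) = (-16*(-2))*(0*(-6)) = 32*0 = 0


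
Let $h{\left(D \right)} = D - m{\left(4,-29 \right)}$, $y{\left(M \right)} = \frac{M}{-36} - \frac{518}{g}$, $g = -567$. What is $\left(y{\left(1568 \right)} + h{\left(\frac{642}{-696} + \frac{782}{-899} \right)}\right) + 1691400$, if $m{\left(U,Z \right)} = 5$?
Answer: $\frac{492649827391}{291276} \approx 1.6914 \cdot 10^{6}$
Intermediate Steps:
$y{\left(M \right)} = \frac{74}{81} - \frac{M}{36}$ ($y{\left(M \right)} = \frac{M}{-36} - \frac{518}{-567} = M \left(- \frac{1}{36}\right) - - \frac{74}{81} = - \frac{M}{36} + \frac{74}{81} = \frac{74}{81} - \frac{M}{36}$)
$h{\left(D \right)} = -5 + D$ ($h{\left(D \right)} = D - 5 = -5 + D$)
$\left(y{\left(1568 \right)} + h{\left(\frac{642}{-696} + \frac{782}{-899} \right)}\right) + 1691400 = \left(\left(\frac{74}{81} - \frac{392}{9}\right) + \left(-5 + \left(\frac{642}{-696} + \frac{782}{-899}\right)\right)\right) + 1691400 = \left(\left(\frac{74}{81} - \frac{392}{9}\right) + \left(-5 + \left(642 \left(- \frac{1}{696}\right) + 782 \left(- \frac{1}{899}\right)\right)\right)\right) + 1691400 = \left(- \frac{3454}{81} - \frac{24425}{3596}\right) + 1691400 = - \frac{14399009}{291276} + 1691400 = \frac{492649827391}{291276}$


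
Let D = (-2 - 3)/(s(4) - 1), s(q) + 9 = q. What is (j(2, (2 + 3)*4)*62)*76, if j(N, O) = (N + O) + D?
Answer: 322772/3 ≈ 1.0759e+5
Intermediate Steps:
s(q) = -9 + q
D = ⅚ (D = (-2 - 3)/((-9 + 4) - 1) = -5/(-5 - 1) = -5/(-6) = -5*(-⅙) = ⅚ ≈ 0.83333)
j(N, O) = ⅚ + N + O (j(N, O) = (N + O) + ⅚ = ⅚ + N + O)
(j(2, (2 + 3)*4)*62)*76 = ((⅚ + 2 + (2 + 3)*4)*62)*76 = ((⅚ + 2 + 5*4)*62)*76 = ((⅚ + 2 + 20)*62)*76 = ((137/6)*62)*76 = (4247/3)*76 = 322772/3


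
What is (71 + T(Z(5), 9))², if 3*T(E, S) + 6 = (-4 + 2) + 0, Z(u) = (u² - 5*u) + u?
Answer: 42025/9 ≈ 4669.4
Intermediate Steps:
Z(u) = u² - 4*u
T(E, S) = -8/3 (T(E, S) = -2 + ((-4 + 2) + 0)/3 = -2 + (-2 + 0)/3 = -2 + (⅓)*(-2) = -2 - ⅔ = -8/3)
(71 + T(Z(5), 9))² = (71 - 8/3)² = (205/3)² = 42025/9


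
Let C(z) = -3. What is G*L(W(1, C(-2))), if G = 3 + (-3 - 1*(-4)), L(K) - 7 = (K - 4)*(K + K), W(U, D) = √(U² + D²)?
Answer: 108 - 32*√10 ≈ 6.8071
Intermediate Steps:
W(U, D) = √(D² + U²)
L(K) = 7 + 2*K*(-4 + K) (L(K) = 7 + (K - 4)*(K + K) = 7 + (-4 + K)*(2*K) = 7 + 2*K*(-4 + K))
G = 4 (G = 3 + (-3 + 4) = 3 + 1 = 4)
G*L(W(1, C(-2))) = 4*(7 - 8*√((-3)² + 1²) + 2*(√((-3)² + 1²))²) = 4*(7 - 8*√(9 + 1) + 2*(√(9 + 1))²) = 4*(7 - 8*√10 + 2*(√10)²) = 4*(7 - 8*√10 + 2*10) = 4*(7 - 8*√10 + 20) = 4*(27 - 8*√10) = 108 - 32*√10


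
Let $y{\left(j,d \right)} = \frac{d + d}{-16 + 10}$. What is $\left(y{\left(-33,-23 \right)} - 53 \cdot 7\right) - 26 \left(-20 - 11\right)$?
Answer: $\frac{1328}{3} \approx 442.67$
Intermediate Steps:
$y{\left(j,d \right)} = - \frac{d}{3}$ ($y{\left(j,d \right)} = \frac{2 d}{-6} = 2 d \left(- \frac{1}{6}\right) = - \frac{d}{3}$)
$\left(y{\left(-33,-23 \right)} - 53 \cdot 7\right) - 26 \left(-20 - 11\right) = \left(\left(- \frac{1}{3}\right) \left(-23\right) - 53 \cdot 7\right) - 26 \left(-20 - 11\right) = \left(\frac{23}{3} - 371\right) - -806 = \left(\frac{23}{3} - 371\right) + 806 = - \frac{1090}{3} + 806 = \frac{1328}{3}$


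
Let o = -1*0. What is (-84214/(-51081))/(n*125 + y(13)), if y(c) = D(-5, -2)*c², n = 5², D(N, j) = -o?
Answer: 84214/159628125 ≈ 0.00052756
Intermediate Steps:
o = 0
D(N, j) = 0 (D(N, j) = -1*0 = 0)
n = 25
y(c) = 0 (y(c) = 0*c² = 0)
(-84214/(-51081))/(n*125 + y(13)) = (-84214/(-51081))/(25*125 + 0) = (-84214*(-1/51081))/(3125 + 0) = (84214/51081)/3125 = (84214/51081)*(1/3125) = 84214/159628125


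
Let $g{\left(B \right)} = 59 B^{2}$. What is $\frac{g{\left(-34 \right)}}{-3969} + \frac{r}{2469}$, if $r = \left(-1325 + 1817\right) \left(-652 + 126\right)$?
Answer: $- \frac{398513708}{3266487} \approx -122.0$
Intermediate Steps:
$r = -258792$ ($r = 492 \left(-526\right) = -258792$)
$\frac{g{\left(-34 \right)}}{-3969} + \frac{r}{2469} = \frac{59 \left(-34\right)^{2}}{-3969} - \frac{258792}{2469} = 59 \cdot 1156 \left(- \frac{1}{3969}\right) - \frac{86264}{823} = 68204 \left(- \frac{1}{3969}\right) - \frac{86264}{823} = - \frac{68204}{3969} - \frac{86264}{823} = - \frac{398513708}{3266487}$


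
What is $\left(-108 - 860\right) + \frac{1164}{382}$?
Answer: $- \frac{184306}{191} \approx -964.95$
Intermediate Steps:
$\left(-108 - 860\right) + \frac{1164}{382} = -968 + 1164 \cdot \frac{1}{382} = -968 + \frac{582}{191} = - \frac{184306}{191}$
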